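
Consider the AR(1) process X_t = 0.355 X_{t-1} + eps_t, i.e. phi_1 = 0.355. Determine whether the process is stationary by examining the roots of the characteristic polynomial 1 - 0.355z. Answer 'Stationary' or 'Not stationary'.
\text{Stationary}

The AR(p) characteristic polynomial is P(z) = 1 - 0.355z.
Stationarity requires all roots to lie outside the unit circle, i.e. |z| > 1 for every root.
This is linear in z: 1 + (-0.355) z = 0  =>  z = -1/(-0.355) = 2.816901,  |z| = 2.816901.
Moduli of all roots: 2.8169.
All moduli strictly greater than 1? Yes.
Verdict: Stationary.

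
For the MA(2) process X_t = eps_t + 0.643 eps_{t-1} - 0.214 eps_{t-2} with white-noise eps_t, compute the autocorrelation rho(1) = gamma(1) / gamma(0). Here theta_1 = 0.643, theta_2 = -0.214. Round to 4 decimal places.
\rho(1) = 0.3463

For an MA(q) process with theta_0 = 1, the autocovariance is
  gamma(k) = sigma^2 * sum_{i=0..q-k} theta_i * theta_{i+k},
and rho(k) = gamma(k) / gamma(0). Sigma^2 cancels.
  numerator   = (1)*(0.643) + (0.643)*(-0.214) = 0.505398.
  denominator = (1)^2 + (0.643)^2 + (-0.214)^2 = 1.459245.
  rho(1) = 0.505398 / 1.459245 = 0.3463.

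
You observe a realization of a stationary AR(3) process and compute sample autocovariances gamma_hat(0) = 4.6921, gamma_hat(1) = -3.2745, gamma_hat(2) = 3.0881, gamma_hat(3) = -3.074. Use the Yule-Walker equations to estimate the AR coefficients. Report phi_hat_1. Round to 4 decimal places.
\hat\phi_{1} = -0.3800

The Yule-Walker equations for an AR(p) process read, in matrix form,
  Gamma_p phi = r_p,   with   (Gamma_p)_{ij} = gamma(|i - j|),
                       (r_p)_i = gamma(i),   i,j = 1..p.
Substitute the sample gammas (Toeplitz matrix and right-hand side of size 3):
  Gamma_p = [[4.6921, -3.2745, 3.0881], [-3.2745, 4.6921, -3.2745], [3.0881, -3.2745, 4.6921]]
  r_p     = [-3.2745, 3.0881, -3.074]
Written out (R1..R3):
  (R1) 4.6921 phi_1 - 3.2745 phi_2 + 3.0881 phi_3 = -3.2745
  (R2) -3.2745 phi_1 + 4.6921 phi_2 - 3.2745 phi_3 = 3.0881
  (R3) 3.0881 phi_1 - 3.2745 phi_2 + 4.6921 phi_3 = -3.074
Gaussian elimination:
  R2 <- R2 - (-3.2745/4.6921) R1 = R2 - (-0.697875) R1:  2.406908 phi_2 - 1.119392 phi_3 = 0.802908
  R3 <- R3 - (3.0881/4.6921) R1 = R3 - (0.658149) R1:  -1.119392 phi_2 + 2.659671 phi_3 = -0.918892
  R3 <- R3 - (-1.119392/2.406908) R2 = R3 - (-0.465075) R2:  2.13907 phi_3 = -0.54548
Back-substitution:
  phi_hat_3 = -0.54548 / 2.13907 = -0.255008
  phi_hat_2 = (0.802908 - (-1.119392)(-0.255008)) / 2.406908 = 0.214987
  phi_hat_1 = (-3.2745 - (-3.2745)(0.214987) - (3.0881)(-0.255008)) / 4.6921 = -0.380008
So phi_hat = [-0.3800, 0.2150, -0.2550].
Therefore phi_hat_1 = -0.3800.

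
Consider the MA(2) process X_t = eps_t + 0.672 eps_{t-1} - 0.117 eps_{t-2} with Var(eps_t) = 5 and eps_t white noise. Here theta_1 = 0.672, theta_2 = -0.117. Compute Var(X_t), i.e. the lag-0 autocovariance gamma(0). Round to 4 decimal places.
\gamma(0) = 7.3264

For an MA(q) process X_t = eps_t + sum_i theta_i eps_{t-i} with
Var(eps_t) = sigma^2, the variance is
  gamma(0) = sigma^2 * (1 + sum_i theta_i^2).
  sum_i theta_i^2 = (0.672)^2 + (-0.117)^2 = 0.451584 + 0.013689 = 0.465273.
  gamma(0) = 5 * (1 + 0.465273) = 5 * 1.465273 = 7.326365, which rounds to 7.3264.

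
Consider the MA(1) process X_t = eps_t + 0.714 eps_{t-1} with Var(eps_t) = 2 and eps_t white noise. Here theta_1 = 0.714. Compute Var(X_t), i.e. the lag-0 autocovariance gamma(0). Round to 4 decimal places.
\gamma(0) = 3.0196

For an MA(q) process X_t = eps_t + sum_i theta_i eps_{t-i} with
Var(eps_t) = sigma^2, the variance is
  gamma(0) = sigma^2 * (1 + sum_i theta_i^2).
  sum_i theta_i^2 = (0.714)^2 = 0.509796.
  gamma(0) = 2 * (1 + 0.509796) = 2 * 1.509796 = 3.019592, which rounds to 3.0196.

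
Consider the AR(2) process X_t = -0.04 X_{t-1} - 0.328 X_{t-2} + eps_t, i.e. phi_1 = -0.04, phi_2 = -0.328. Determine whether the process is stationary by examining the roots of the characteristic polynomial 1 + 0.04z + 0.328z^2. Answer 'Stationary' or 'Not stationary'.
\text{Stationary}

The AR(p) characteristic polynomial is P(z) = 1 + 0.04z + 0.328z^2.
Stationarity requires all roots to lie outside the unit circle, i.e. |z| > 1 for every root.
Set 1 + (0.04) z + (0.328) z^2 = 0, i.e. a z^2 + b z + c = 0 with a = 0.328, b = 0.04, c = 1.
Discriminant D = b^2 - 4ac = (0.04)^2 - 4*(0.328)*1 = 0.0016 - (1.312) = -1.3104.
D < 0, so the roots are the complex-conjugate pair z = (-b +/- i sqrt(-D)) / (2a) = -0.061 +/- 1.745i.
For a conjugate pair |z|^2 = z * conj(z) = (product of roots) = c/a = 1/(0.328) = 3.04878, so |z| = sqrt(3.04878) = 1.7461 for both roots.
Moduli of all roots: 1.7461, 1.7461.
All moduli strictly greater than 1? Yes.
Verdict: Stationary.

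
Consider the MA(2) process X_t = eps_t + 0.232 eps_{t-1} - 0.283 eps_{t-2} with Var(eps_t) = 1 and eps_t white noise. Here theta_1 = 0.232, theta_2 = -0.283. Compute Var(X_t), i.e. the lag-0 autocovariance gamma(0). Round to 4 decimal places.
\gamma(0) = 1.1339

For an MA(q) process X_t = eps_t + sum_i theta_i eps_{t-i} with
Var(eps_t) = sigma^2, the variance is
  gamma(0) = sigma^2 * (1 + sum_i theta_i^2).
  sum_i theta_i^2 = (0.232)^2 + (-0.283)^2 = 0.053824 + 0.080089 = 0.133913.
  gamma(0) = 1 * (1 + 0.133913) = 1 * 1.133913 = 1.133913, which rounds to 1.1339.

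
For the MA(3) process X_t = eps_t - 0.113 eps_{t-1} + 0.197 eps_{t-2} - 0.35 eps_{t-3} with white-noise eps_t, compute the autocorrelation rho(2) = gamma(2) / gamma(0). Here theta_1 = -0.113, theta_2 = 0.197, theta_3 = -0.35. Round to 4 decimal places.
\rho(2) = 0.2015

For an MA(q) process with theta_0 = 1, the autocovariance is
  gamma(k) = sigma^2 * sum_{i=0..q-k} theta_i * theta_{i+k},
and rho(k) = gamma(k) / gamma(0). Sigma^2 cancels.
  numerator   = (1)*(0.197) + (-0.113)*(-0.35) = 0.23655.
  denominator = (1)^2 + (-0.113)^2 + (0.197)^2 + (-0.35)^2 = 1.174078.
  rho(2) = 0.23655 / 1.174078 = 0.2015.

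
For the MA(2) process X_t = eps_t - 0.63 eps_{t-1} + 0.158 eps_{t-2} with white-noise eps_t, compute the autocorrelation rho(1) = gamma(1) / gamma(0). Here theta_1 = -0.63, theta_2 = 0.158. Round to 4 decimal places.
\rho(1) = -0.5131

For an MA(q) process with theta_0 = 1, the autocovariance is
  gamma(k) = sigma^2 * sum_{i=0..q-k} theta_i * theta_{i+k},
and rho(k) = gamma(k) / gamma(0). Sigma^2 cancels.
  numerator   = (1)*(-0.63) + (-0.63)*(0.158) = -0.72954.
  denominator = (1)^2 + (-0.63)^2 + (0.158)^2 = 1.421864.
  rho(1) = -0.72954 / 1.421864 = -0.5131.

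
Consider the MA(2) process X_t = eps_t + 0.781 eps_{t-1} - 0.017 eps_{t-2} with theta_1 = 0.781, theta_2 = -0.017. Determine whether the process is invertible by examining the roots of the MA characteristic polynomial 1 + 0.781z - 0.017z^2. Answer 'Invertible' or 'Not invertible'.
\text{Invertible}

The MA(q) characteristic polynomial is P(z) = 1 + 0.781z - 0.017z^2.
Invertibility requires all roots to lie outside the unit circle, i.e. |z| > 1 for every root.
Set 1 + (0.781) z + (-0.017) z^2 = 0, i.e. a z^2 + b z + c = 0 with a = -0.017, b = 0.781, c = 1.
Discriminant D = b^2 - 4ac = (0.781)^2 - 4*(-0.017)*1 = 0.609961 - (-0.068) = 0.677961.
D >= 0, so the roots are real: z = (-b +/- sqrt(D)) / (2a) = (-0.781 +/- 0.823384) / (-0.034).
  z_1 = (-0.781 + 0.823384) / (-0.034) = -1.2466,   |z_1| = 1.2466.
  z_2 = (-0.781 - 0.823384) / (-0.034) = 47.1878,   |z_2| = 47.1878.
Moduli of all roots: 1.2466, 47.1878.
All moduli strictly greater than 1? Yes.
Verdict: Invertible.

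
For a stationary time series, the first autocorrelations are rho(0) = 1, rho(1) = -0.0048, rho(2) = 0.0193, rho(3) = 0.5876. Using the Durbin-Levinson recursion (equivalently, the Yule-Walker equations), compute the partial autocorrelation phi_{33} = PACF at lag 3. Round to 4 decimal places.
\phi_{33} = 0.5880

The PACF at lag k is phi_{kk}, the last component of the solution
to the Yule-Walker system G_k phi = r_k where
  (G_k)_{ij} = rho(|i - j|), (r_k)_i = rho(i), i,j = 1..k.
Equivalently, Durbin-Levinson gives phi_{kk} iteratively:
  phi_{11} = rho(1)
  phi_{kk} = [rho(k) - sum_{j=1..k-1} phi_{k-1,j} rho(k-j)]
            / [1 - sum_{j=1..k-1} phi_{k-1,j} rho(j)],
  phi_{k,j} = phi_{k-1,j} - phi_{kk} phi_{k-1,k-j},  j = 1..k-1.
Step k = 1:
  phi_11 = rho(1) = -0.0048.
Step k = 2:
  phi_22 = [rho(2) - phi_11 rho(1)] / [1 - phi_11 rho(1)] = [0.0193 - (-0.0048)(-0.0048)] / [1 - (-0.0048)(-0.0048)]
         = 0.01927696 / 0.99997696 = 0.019277.
  Update: phi_21 = phi_11 - phi_22 phi_11 = -0.0048 - (0.019277)(-0.0048) = -0.004707.
Step k = 3:
  phi_33 = [rho(3) - phi_21 rho(2) - phi_22 rho(1)] / [1 - phi_21 rho(1) - phi_22 rho(2)]
    numerator   = 0.5876 - (-0.004707)(0.0193) - (0.019277)(-0.0048) = 0.58778339
    denominator = 1 - (-0.004707)(-0.0048) - (0.019277)(0.0193) = 0.99960535
  phi_33 = 0.58778339 / 0.99960535 = 0.588.
Therefore phi_{33} = 0.5880.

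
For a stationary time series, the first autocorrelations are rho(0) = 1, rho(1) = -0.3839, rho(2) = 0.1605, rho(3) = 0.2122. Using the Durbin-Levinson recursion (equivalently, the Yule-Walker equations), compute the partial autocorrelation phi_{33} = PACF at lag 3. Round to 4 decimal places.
\phi_{33} = 0.3270

The PACF at lag k is phi_{kk}, the last component of the solution
to the Yule-Walker system G_k phi = r_k where
  (G_k)_{ij} = rho(|i - j|), (r_k)_i = rho(i), i,j = 1..k.
Equivalently, Durbin-Levinson gives phi_{kk} iteratively:
  phi_{11} = rho(1)
  phi_{kk} = [rho(k) - sum_{j=1..k-1} phi_{k-1,j} rho(k-j)]
            / [1 - sum_{j=1..k-1} phi_{k-1,j} rho(j)],
  phi_{k,j} = phi_{k-1,j} - phi_{kk} phi_{k-1,k-j},  j = 1..k-1.
Step k = 1:
  phi_11 = rho(1) = -0.3839.
Step k = 2:
  phi_22 = [rho(2) - phi_11 rho(1)] / [1 - phi_11 rho(1)] = [0.1605 - (-0.3839)(-0.3839)] / [1 - (-0.3839)(-0.3839)]
         = 0.01312079 / 0.85262079 = 0.015389.
  Update: phi_21 = phi_11 - phi_22 phi_11 = -0.3839 - (0.015389)(-0.3839) = -0.377992.
Step k = 3:
  phi_33 = [rho(3) - phi_21 rho(2) - phi_22 rho(1)] / [1 - phi_21 rho(1) - phi_22 rho(2)]
    numerator   = 0.2122 - (-0.377992)(0.1605) - (0.015389)(-0.3839) = 0.27877551
    denominator = 1 - (-0.377992)(-0.3839) - (0.015389)(0.1605) = 0.85241888
  phi_33 = 0.27877551 / 0.85241888 = 0.327.
Therefore phi_{33} = 0.3270.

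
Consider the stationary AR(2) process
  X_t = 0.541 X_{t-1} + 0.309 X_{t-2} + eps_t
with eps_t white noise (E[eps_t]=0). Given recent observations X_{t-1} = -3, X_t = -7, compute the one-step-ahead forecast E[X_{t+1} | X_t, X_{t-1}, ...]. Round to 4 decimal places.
E[X_{t+1} \mid \mathcal F_t] = -4.7140

For an AR(p) model X_t = c + sum_i phi_i X_{t-i} + eps_t, the
one-step-ahead conditional mean is
  E[X_{t+1} | X_t, ...] = c + sum_i phi_i X_{t+1-i}.
Substitute known values:
  E[X_{t+1} | ...] = (0.541) * (-7) + (0.309) * (-3)
                   = -4.7140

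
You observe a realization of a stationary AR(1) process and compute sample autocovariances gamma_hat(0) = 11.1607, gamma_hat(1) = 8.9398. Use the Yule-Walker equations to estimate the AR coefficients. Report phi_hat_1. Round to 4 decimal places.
\hat\phi_{1} = 0.8010

The Yule-Walker equations for an AR(p) process read, in matrix form,
  Gamma_p phi = r_p,   with   (Gamma_p)_{ij} = gamma(|i - j|),
                       (r_p)_i = gamma(i),   i,j = 1..p.
Substitute the sample gammas (Toeplitz matrix and right-hand side of size 1):
  Gamma_p = [[11.1607]]
  r_p     = [8.9398]
With p = 1 this is the single equation gamma(0) phi_1 = gamma(1):
  phi_hat_1 = gamma(1) / gamma(0) = 8.9398 / 11.1607 = 0.8010.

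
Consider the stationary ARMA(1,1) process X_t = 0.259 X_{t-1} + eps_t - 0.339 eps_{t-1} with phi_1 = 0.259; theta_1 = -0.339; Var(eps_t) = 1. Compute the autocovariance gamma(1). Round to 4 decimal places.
\gamma(1) = -0.0782

Multiply the model equation by X_{t-k} and take expectations. With theta_0 = psi_0 = 1 and psi_j the MA(infinity) weights, this gives
  gamma(k) - sum_i phi_i gamma(k-i) = c_k,
  c_k = sigma^2 * sum_{j=k..q} theta_j psi_{j-k}   (c_k = 0 for k > q),
using gamma(-m) = gamma(m).
psi-weights needed (psi_j = theta_j + sum_i phi_i psi_{j-i}):
  psi_1 = theta_1 + phi_1 = -0.339 + (0.259) = -0.08
Right-hand sides:
  c_0 = sigma^2 (1 + theta_1 psi_1) = 1 * (1 + (-0.339)(-0.08)) = 1 * 1.02712 = 1.02712
  c_1 = sigma^2 theta_1 = 1 * (-0.339) = -0.339
  c_2 = 0
Equations for k = 0 and k = 1 (AR order 1):
  gamma(0) = phi_1 gamma(1) + c_0
  gamma(1) = phi_1 gamma(0) + c_1
Substituting the second into the first: gamma(0) (1 - phi_1^2) = c_0 + phi_1 c_1, so
  gamma(0) = (c_0 + phi_1 c_1) / (1 - phi_1^2) = (1.02712 + (0.259)(-0.339)) / (1 - (0.259)^2) = 0.939319 / 0.932919 = 1.00686.
  gamma(1) = phi_1 gamma(0) + c_1 = (0.259)(1.00686) + (-0.339) = -0.078223.
Therefore gamma(1) = -0.0782 (to 4 decimal places).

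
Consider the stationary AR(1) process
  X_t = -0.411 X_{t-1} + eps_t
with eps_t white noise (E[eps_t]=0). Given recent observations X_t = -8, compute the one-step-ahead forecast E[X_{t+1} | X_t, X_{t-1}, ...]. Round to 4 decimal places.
E[X_{t+1} \mid \mathcal F_t] = 3.2880

For an AR(p) model X_t = c + sum_i phi_i X_{t-i} + eps_t, the
one-step-ahead conditional mean is
  E[X_{t+1} | X_t, ...] = c + sum_i phi_i X_{t+1-i}.
Substitute known values:
  E[X_{t+1} | ...] = (-0.411) * (-8)
                   = 3.2880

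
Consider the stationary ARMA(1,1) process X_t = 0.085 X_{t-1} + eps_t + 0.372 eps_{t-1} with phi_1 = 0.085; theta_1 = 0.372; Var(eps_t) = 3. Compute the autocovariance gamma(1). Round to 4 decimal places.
\gamma(1) = 1.4246

Multiply the model equation by X_{t-k} and take expectations. With theta_0 = psi_0 = 1 and psi_j the MA(infinity) weights, this gives
  gamma(k) - sum_i phi_i gamma(k-i) = c_k,
  c_k = sigma^2 * sum_{j=k..q} theta_j psi_{j-k}   (c_k = 0 for k > q),
using gamma(-m) = gamma(m).
psi-weights needed (psi_j = theta_j + sum_i phi_i psi_{j-i}):
  psi_1 = theta_1 + phi_1 = 0.372 + (0.085) = 0.457
Right-hand sides:
  c_0 = sigma^2 (1 + theta_1 psi_1) = 3 * (1 + (0.372)(0.457)) = 3 * 1.170004 = 3.510012
  c_1 = sigma^2 theta_1 = 3 * (0.372) = 1.116
  c_2 = 0
Equations for k = 0 and k = 1 (AR order 1):
  gamma(0) = phi_1 gamma(1) + c_0
  gamma(1) = phi_1 gamma(0) + c_1
Substituting the second into the first: gamma(0) (1 - phi_1^2) = c_0 + phi_1 c_1, so
  gamma(0) = (c_0 + phi_1 c_1) / (1 - phi_1^2) = (3.510012 + (0.085)(1.116)) / (1 - (0.085)^2) = 3.604872 / 0.992775 = 3.631107.
  gamma(1) = phi_1 gamma(0) + c_1 = (0.085)(3.631107) + (1.116) = 1.424644.
Therefore gamma(1) = 1.4246 (to 4 decimal places).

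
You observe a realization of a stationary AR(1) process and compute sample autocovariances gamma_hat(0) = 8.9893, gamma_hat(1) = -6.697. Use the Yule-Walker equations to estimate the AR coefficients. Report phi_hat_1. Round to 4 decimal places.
\hat\phi_{1} = -0.7450

The Yule-Walker equations for an AR(p) process read, in matrix form,
  Gamma_p phi = r_p,   with   (Gamma_p)_{ij} = gamma(|i - j|),
                       (r_p)_i = gamma(i),   i,j = 1..p.
Substitute the sample gammas (Toeplitz matrix and right-hand side of size 1):
  Gamma_p = [[8.9893]]
  r_p     = [-6.697]
With p = 1 this is the single equation gamma(0) phi_1 = gamma(1):
  phi_hat_1 = gamma(1) / gamma(0) = -6.697 / 8.9893 = -0.7450.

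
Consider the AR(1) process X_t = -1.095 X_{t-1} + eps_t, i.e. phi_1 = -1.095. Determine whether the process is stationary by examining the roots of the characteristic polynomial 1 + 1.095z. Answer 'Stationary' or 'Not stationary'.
\text{Not stationary}

The AR(p) characteristic polynomial is P(z) = 1 + 1.095z.
Stationarity requires all roots to lie outside the unit circle, i.e. |z| > 1 for every root.
This is linear in z: 1 + (1.095) z = 0  =>  z = -1/(1.095) = -0.913242,  |z| = 0.913242.
Moduli of all roots: 0.9132.
All moduli strictly greater than 1? No.
Verdict: Not stationary.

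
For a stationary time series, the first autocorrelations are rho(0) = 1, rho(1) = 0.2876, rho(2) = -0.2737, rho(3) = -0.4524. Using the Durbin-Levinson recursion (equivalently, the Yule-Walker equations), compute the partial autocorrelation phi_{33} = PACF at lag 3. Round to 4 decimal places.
\phi_{33} = -0.2971

The PACF at lag k is phi_{kk}, the last component of the solution
to the Yule-Walker system G_k phi = r_k where
  (G_k)_{ij} = rho(|i - j|), (r_k)_i = rho(i), i,j = 1..k.
Equivalently, Durbin-Levinson gives phi_{kk} iteratively:
  phi_{11} = rho(1)
  phi_{kk} = [rho(k) - sum_{j=1..k-1} phi_{k-1,j} rho(k-j)]
            / [1 - sum_{j=1..k-1} phi_{k-1,j} rho(j)],
  phi_{k,j} = phi_{k-1,j} - phi_{kk} phi_{k-1,k-j},  j = 1..k-1.
Step k = 1:
  phi_11 = rho(1) = 0.2876.
Step k = 2:
  phi_22 = [rho(2) - phi_11 rho(1)] / [1 - phi_11 rho(1)] = [-0.2737 - (0.2876)(0.2876)] / [1 - (0.2876)(0.2876)]
         = -0.35641376 / 0.91728624 = -0.388552.
  Update: phi_21 = phi_11 - phi_22 phi_11 = 0.2876 - (-0.388552)(0.2876) = 0.399348.
Step k = 3:
  phi_33 = [rho(3) - phi_21 rho(2) - phi_22 rho(1)] / [1 - phi_21 rho(1) - phi_22 rho(2)]
    numerator   = -0.4524 - (0.399348)(-0.2737) - (-0.388552)(0.2876) = -0.23135088
    denominator = 1 - (0.399348)(0.2876) - (-0.388552)(-0.2737) = 0.77880082
  phi_33 = -0.23135088 / 0.77880082 = -0.2971.
Therefore phi_{33} = -0.2971.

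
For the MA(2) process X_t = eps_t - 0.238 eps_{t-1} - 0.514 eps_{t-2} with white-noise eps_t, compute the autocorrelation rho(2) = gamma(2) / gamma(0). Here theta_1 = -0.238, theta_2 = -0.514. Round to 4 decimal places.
\rho(2) = -0.3891

For an MA(q) process with theta_0 = 1, the autocovariance is
  gamma(k) = sigma^2 * sum_{i=0..q-k} theta_i * theta_{i+k},
and rho(k) = gamma(k) / gamma(0). Sigma^2 cancels.
  numerator   = (1)*(-0.514) = -0.514.
  denominator = (1)^2 + (-0.238)^2 + (-0.514)^2 = 1.32084.
  rho(2) = -0.514 / 1.32084 = -0.3891.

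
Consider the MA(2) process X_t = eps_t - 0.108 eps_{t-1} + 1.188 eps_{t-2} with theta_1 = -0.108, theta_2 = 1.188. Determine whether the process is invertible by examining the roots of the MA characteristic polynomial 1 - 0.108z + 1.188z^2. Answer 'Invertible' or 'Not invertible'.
\text{Not invertible}

The MA(q) characteristic polynomial is P(z) = 1 - 0.108z + 1.188z^2.
Invertibility requires all roots to lie outside the unit circle, i.e. |z| > 1 for every root.
Set 1 + (-0.108) z + (1.188) z^2 = 0, i.e. a z^2 + b z + c = 0 with a = 1.188, b = -0.108, c = 1.
Discriminant D = b^2 - 4ac = (-0.108)^2 - 4*(1.188)*1 = 0.011664 - (4.752) = -4.740336.
D < 0, so the roots are the complex-conjugate pair z = (-b +/- i sqrt(-D)) / (2a) = 0.0455 +/- 0.9163i.
For a conjugate pair |z|^2 = z * conj(z) = (product of roots) = c/a = 1/(1.188) = 0.841751, so |z| = sqrt(0.841751) = 0.9175 for both roots.
Moduli of all roots: 0.9175, 0.9175.
All moduli strictly greater than 1? No.
Verdict: Not invertible.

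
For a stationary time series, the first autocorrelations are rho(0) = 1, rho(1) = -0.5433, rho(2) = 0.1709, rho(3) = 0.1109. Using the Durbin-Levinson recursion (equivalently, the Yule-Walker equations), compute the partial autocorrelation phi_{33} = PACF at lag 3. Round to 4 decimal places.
\phi_{33} = 0.1821

The PACF at lag k is phi_{kk}, the last component of the solution
to the Yule-Walker system G_k phi = r_k where
  (G_k)_{ij} = rho(|i - j|), (r_k)_i = rho(i), i,j = 1..k.
Equivalently, Durbin-Levinson gives phi_{kk} iteratively:
  phi_{11} = rho(1)
  phi_{kk} = [rho(k) - sum_{j=1..k-1} phi_{k-1,j} rho(k-j)]
            / [1 - sum_{j=1..k-1} phi_{k-1,j} rho(j)],
  phi_{k,j} = phi_{k-1,j} - phi_{kk} phi_{k-1,k-j},  j = 1..k-1.
Step k = 1:
  phi_11 = rho(1) = -0.5433.
Step k = 2:
  phi_22 = [rho(2) - phi_11 rho(1)] / [1 - phi_11 rho(1)] = [0.1709 - (-0.5433)(-0.5433)] / [1 - (-0.5433)(-0.5433)]
         = -0.12427489 / 0.70482511 = -0.17632.
  Update: phi_21 = phi_11 - phi_22 phi_11 = -0.5433 - (-0.17632)(-0.5433) = -0.639095.
Step k = 3:
  phi_33 = [rho(3) - phi_21 rho(2) - phi_22 rho(1)] / [1 - phi_21 rho(1) - phi_22 rho(2)]
    numerator   = 0.1109 - (-0.639095)(0.1709) - (-0.17632)(-0.5433) = 0.12432654
    denominator = 1 - (-0.639095)(-0.5433) - (-0.17632)(0.1709) = 0.68291294
  phi_33 = 0.12432654 / 0.68291294 = 0.1821.
Therefore phi_{33} = 0.1821.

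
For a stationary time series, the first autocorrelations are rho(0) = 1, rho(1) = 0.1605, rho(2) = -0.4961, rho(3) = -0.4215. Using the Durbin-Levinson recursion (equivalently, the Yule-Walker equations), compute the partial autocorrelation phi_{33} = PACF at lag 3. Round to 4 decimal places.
\phi_{33} = -0.3070

The PACF at lag k is phi_{kk}, the last component of the solution
to the Yule-Walker system G_k phi = r_k where
  (G_k)_{ij} = rho(|i - j|), (r_k)_i = rho(i), i,j = 1..k.
Equivalently, Durbin-Levinson gives phi_{kk} iteratively:
  phi_{11} = rho(1)
  phi_{kk} = [rho(k) - sum_{j=1..k-1} phi_{k-1,j} rho(k-j)]
            / [1 - sum_{j=1..k-1} phi_{k-1,j} rho(j)],
  phi_{k,j} = phi_{k-1,j} - phi_{kk} phi_{k-1,k-j},  j = 1..k-1.
Step k = 1:
  phi_11 = rho(1) = 0.1605.
Step k = 2:
  phi_22 = [rho(2) - phi_11 rho(1)] / [1 - phi_11 rho(1)] = [-0.4961 - (0.1605)(0.1605)] / [1 - (0.1605)(0.1605)]
         = -0.52186025 / 0.97423975 = -0.535659.
  Update: phi_21 = phi_11 - phi_22 phi_11 = 0.1605 - (-0.535659)(0.1605) = 0.246473.
Step k = 3:
  phi_33 = [rho(3) - phi_21 rho(2) - phi_22 rho(1)] / [1 - phi_21 rho(1) - phi_22 rho(2)]
    numerator   = -0.4215 - (0.246473)(-0.4961) - (-0.535659)(0.1605) = -0.21325135
    denominator = 1 - (0.246473)(0.1605) - (-0.535659)(-0.4961) = 0.69470063
  phi_33 = -0.21325135 / 0.69470063 = -0.307.
Therefore phi_{33} = -0.3070.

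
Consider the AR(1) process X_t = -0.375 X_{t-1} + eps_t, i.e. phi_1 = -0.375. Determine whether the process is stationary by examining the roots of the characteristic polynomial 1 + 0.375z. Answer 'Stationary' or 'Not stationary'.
\text{Stationary}

The AR(p) characteristic polynomial is P(z) = 1 + 0.375z.
Stationarity requires all roots to lie outside the unit circle, i.e. |z| > 1 for every root.
This is linear in z: 1 + (0.375) z = 0  =>  z = -1/(0.375) = -2.666667,  |z| = 2.666667.
Moduli of all roots: 2.6667.
All moduli strictly greater than 1? Yes.
Verdict: Stationary.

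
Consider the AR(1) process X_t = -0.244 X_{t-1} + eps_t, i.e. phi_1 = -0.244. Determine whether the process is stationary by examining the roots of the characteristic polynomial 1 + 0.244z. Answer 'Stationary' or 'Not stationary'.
\text{Stationary}

The AR(p) characteristic polynomial is P(z) = 1 + 0.244z.
Stationarity requires all roots to lie outside the unit circle, i.e. |z| > 1 for every root.
This is linear in z: 1 + (0.244) z = 0  =>  z = -1/(0.244) = -4.098361,  |z| = 4.098361.
Moduli of all roots: 4.0984.
All moduli strictly greater than 1? Yes.
Verdict: Stationary.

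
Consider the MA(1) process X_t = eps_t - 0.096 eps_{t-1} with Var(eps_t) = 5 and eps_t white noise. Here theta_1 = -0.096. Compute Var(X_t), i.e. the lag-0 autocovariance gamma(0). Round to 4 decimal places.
\gamma(0) = 5.0461

For an MA(q) process X_t = eps_t + sum_i theta_i eps_{t-i} with
Var(eps_t) = sigma^2, the variance is
  gamma(0) = sigma^2 * (1 + sum_i theta_i^2).
  sum_i theta_i^2 = (-0.096)^2 = 0.009216.
  gamma(0) = 5 * (1 + 0.009216) = 5 * 1.009216 = 5.04608, which rounds to 5.0461.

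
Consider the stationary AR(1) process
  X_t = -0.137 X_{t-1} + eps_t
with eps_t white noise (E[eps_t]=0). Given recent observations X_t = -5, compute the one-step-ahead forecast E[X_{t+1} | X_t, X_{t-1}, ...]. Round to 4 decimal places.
E[X_{t+1} \mid \mathcal F_t] = 0.6850

For an AR(p) model X_t = c + sum_i phi_i X_{t-i} + eps_t, the
one-step-ahead conditional mean is
  E[X_{t+1} | X_t, ...] = c + sum_i phi_i X_{t+1-i}.
Substitute known values:
  E[X_{t+1} | ...] = (-0.137) * (-5)
                   = 0.6850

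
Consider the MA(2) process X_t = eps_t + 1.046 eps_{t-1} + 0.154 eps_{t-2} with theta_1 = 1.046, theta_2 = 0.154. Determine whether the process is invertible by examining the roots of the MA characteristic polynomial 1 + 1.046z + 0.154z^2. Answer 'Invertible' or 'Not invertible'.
\text{Invertible}

The MA(q) characteristic polynomial is P(z) = 1 + 1.046z + 0.154z^2.
Invertibility requires all roots to lie outside the unit circle, i.e. |z| > 1 for every root.
Set 1 + (1.046) z + (0.154) z^2 = 0, i.e. a z^2 + b z + c = 0 with a = 0.154, b = 1.046, c = 1.
Discriminant D = b^2 - 4ac = (1.046)^2 - 4*(0.154)*1 = 1.094116 - (0.616) = 0.478116.
D >= 0, so the roots are real: z = (-b +/- sqrt(D)) / (2a) = (-1.046 +/- 0.691459) / (0.308).
  z_1 = (-1.046 + 0.691459) / (0.308) = -1.1511,   |z_1| = 1.1511.
  z_2 = (-1.046 - 0.691459) / (0.308) = -5.6411,   |z_2| = 5.6411.
Moduli of all roots: 1.1511, 5.6411.
All moduli strictly greater than 1? Yes.
Verdict: Invertible.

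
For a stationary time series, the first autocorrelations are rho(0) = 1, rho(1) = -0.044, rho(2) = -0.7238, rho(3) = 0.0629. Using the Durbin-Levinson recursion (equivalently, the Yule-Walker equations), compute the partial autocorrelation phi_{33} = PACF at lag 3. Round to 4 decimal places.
\phi_{33} = -0.0512

The PACF at lag k is phi_{kk}, the last component of the solution
to the Yule-Walker system G_k phi = r_k where
  (G_k)_{ij} = rho(|i - j|), (r_k)_i = rho(i), i,j = 1..k.
Equivalently, Durbin-Levinson gives phi_{kk} iteratively:
  phi_{11} = rho(1)
  phi_{kk} = [rho(k) - sum_{j=1..k-1} phi_{k-1,j} rho(k-j)]
            / [1 - sum_{j=1..k-1} phi_{k-1,j} rho(j)],
  phi_{k,j} = phi_{k-1,j} - phi_{kk} phi_{k-1,k-j},  j = 1..k-1.
Step k = 1:
  phi_11 = rho(1) = -0.044.
Step k = 2:
  phi_22 = [rho(2) - phi_11 rho(1)] / [1 - phi_11 rho(1)] = [-0.7238 - (-0.044)(-0.044)] / [1 - (-0.044)(-0.044)]
         = -0.725736 / 0.998064 = -0.727144.
  Update: phi_21 = phi_11 - phi_22 phi_11 = -0.044 - (-0.727144)(-0.044) = -0.075994.
Step k = 3:
  phi_33 = [rho(3) - phi_21 rho(2) - phi_22 rho(1)] / [1 - phi_21 rho(1) - phi_22 rho(2)]
    numerator   = 0.0629 - (-0.075994)(-0.7238) - (-0.727144)(-0.044) = -0.02409902
    denominator = 1 - (-0.075994)(-0.044) - (-0.727144)(-0.7238) = 0.4703496
  phi_33 = -0.02409902 / 0.4703496 = -0.0512.
Therefore phi_{33} = -0.0512.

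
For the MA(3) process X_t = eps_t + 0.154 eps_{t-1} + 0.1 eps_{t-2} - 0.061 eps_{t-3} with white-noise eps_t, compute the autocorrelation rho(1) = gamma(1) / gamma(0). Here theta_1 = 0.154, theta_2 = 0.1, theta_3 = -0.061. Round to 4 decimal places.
\rho(1) = 0.1574

For an MA(q) process with theta_0 = 1, the autocovariance is
  gamma(k) = sigma^2 * sum_{i=0..q-k} theta_i * theta_{i+k},
and rho(k) = gamma(k) / gamma(0). Sigma^2 cancels.
  numerator   = (1)*(0.154) + (0.154)*(0.1) + (0.1)*(-0.061) = 0.1633.
  denominator = (1)^2 + (0.154)^2 + (0.1)^2 + (-0.061)^2 = 1.037437.
  rho(1) = 0.1633 / 1.037437 = 0.1574.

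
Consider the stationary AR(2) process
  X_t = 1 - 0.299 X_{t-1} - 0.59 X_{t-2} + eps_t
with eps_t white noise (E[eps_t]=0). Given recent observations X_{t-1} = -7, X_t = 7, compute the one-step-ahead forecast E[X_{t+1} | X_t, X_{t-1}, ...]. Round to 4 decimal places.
E[X_{t+1} \mid \mathcal F_t] = 3.0370

For an AR(p) model X_t = c + sum_i phi_i X_{t-i} + eps_t, the
one-step-ahead conditional mean is
  E[X_{t+1} | X_t, ...] = c + sum_i phi_i X_{t+1-i}.
Substitute known values:
  E[X_{t+1} | ...] = 1 + (-0.299) * (7) + (-0.59) * (-7)
                   = 3.0370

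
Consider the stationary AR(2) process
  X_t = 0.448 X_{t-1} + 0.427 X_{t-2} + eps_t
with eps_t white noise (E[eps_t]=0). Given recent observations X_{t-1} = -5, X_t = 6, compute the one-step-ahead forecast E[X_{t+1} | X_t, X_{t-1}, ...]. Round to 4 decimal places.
E[X_{t+1} \mid \mathcal F_t] = 0.5530

For an AR(p) model X_t = c + sum_i phi_i X_{t-i} + eps_t, the
one-step-ahead conditional mean is
  E[X_{t+1} | X_t, ...] = c + sum_i phi_i X_{t+1-i}.
Substitute known values:
  E[X_{t+1} | ...] = (0.448) * (6) + (0.427) * (-5)
                   = 0.5530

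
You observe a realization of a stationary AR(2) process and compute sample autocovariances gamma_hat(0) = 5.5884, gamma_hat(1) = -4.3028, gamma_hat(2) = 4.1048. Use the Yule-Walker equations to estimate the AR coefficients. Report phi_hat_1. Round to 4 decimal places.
\hat\phi_{1} = -0.5020

The Yule-Walker equations for an AR(p) process read, in matrix form,
  Gamma_p phi = r_p,   with   (Gamma_p)_{ij} = gamma(|i - j|),
                       (r_p)_i = gamma(i),   i,j = 1..p.
Substitute the sample gammas (Toeplitz matrix and right-hand side of size 2):
  Gamma_p = [[5.5884, -4.3028], [-4.3028, 5.5884]]
  r_p     = [-4.3028, 4.1048]
Written out:
  5.5884 phi_1 - 4.3028 phi_2 = -4.3028
  -4.3028 phi_1 + 5.5884 phi_2 = 4.1048
Solve by Cramer's rule:
  det = gamma(0)^2 - gamma(1)^2 = (5.5884)^2 - (-4.3028)^2 = 31.23021456 - 18.51408784 = 12.71612672
  phi_hat_1 = [gamma(1) gamma(0) - gamma(1) gamma(2)] / det = [(-4.3028)(5.5884) - (-4.3028)(4.1048)] / 12.71612672 = -6.38363408 / 12.71612672 = -0.502
  phi_hat_2 = [gamma(0) gamma(2) - gamma(1)^2] / det = [(5.5884)(4.1048) - (-4.3028)^2] / 12.71612672 = 4.42517648 / 12.71612672 = 0.348
So phi_hat = [-0.5020, 0.3480].
Therefore phi_hat_1 = -0.5020.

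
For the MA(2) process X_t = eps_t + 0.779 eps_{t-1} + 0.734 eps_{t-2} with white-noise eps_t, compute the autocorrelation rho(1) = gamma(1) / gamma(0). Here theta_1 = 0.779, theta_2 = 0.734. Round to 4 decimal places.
\rho(1) = 0.6296

For an MA(q) process with theta_0 = 1, the autocovariance is
  gamma(k) = sigma^2 * sum_{i=0..q-k} theta_i * theta_{i+k},
and rho(k) = gamma(k) / gamma(0). Sigma^2 cancels.
  numerator   = (1)*(0.779) + (0.779)*(0.734) = 1.350786.
  denominator = (1)^2 + (0.779)^2 + (0.734)^2 = 2.145597.
  rho(1) = 1.350786 / 2.145597 = 0.6296.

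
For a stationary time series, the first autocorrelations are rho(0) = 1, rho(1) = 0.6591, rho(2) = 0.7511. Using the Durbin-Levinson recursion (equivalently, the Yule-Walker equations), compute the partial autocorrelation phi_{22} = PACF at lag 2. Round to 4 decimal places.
\phi_{22} = 0.5599

The PACF at lag k is phi_{kk}, the last component of the solution
to the Yule-Walker system G_k phi = r_k where
  (G_k)_{ij} = rho(|i - j|), (r_k)_i = rho(i), i,j = 1..k.
Equivalently, Durbin-Levinson gives phi_{kk} iteratively:
  phi_{11} = rho(1)
  phi_{kk} = [rho(k) - sum_{j=1..k-1} phi_{k-1,j} rho(k-j)]
            / [1 - sum_{j=1..k-1} phi_{k-1,j} rho(j)],
  phi_{k,j} = phi_{k-1,j} - phi_{kk} phi_{k-1,k-j},  j = 1..k-1.
Step k = 1:
  phi_11 = rho(1) = 0.6591.
Step k = 2:
  phi_22 = [rho(2) - phi_11 rho(1)] / [1 - phi_11 rho(1)] = [0.7511 - (0.6591)(0.6591)] / [1 - (0.6591)(0.6591)]
         = 0.31668719 / 0.56558719 = 0.5599.
Therefore phi_{22} = 0.5599.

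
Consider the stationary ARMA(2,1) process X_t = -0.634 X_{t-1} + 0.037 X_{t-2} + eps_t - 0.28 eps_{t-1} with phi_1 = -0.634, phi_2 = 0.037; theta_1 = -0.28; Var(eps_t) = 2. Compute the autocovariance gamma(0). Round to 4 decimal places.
\gamma(0) = 5.1153

Multiply the model equation by X_{t-k} and take expectations. With theta_0 = psi_0 = 1 and psi_j the MA(infinity) weights, this gives
  gamma(k) - sum_i phi_i gamma(k-i) = c_k,
  c_k = sigma^2 * sum_{j=k..q} theta_j psi_{j-k}   (c_k = 0 for k > q),
using gamma(-m) = gamma(m).
psi-weights needed (psi_j = theta_j + sum_i phi_i psi_{j-i}):
  psi_1 = theta_1 + phi_1 = -0.28 + (-0.634) = -0.914
Right-hand sides:
  c_0 = sigma^2 (1 + theta_1 psi_1) = 2 * (1 + (-0.28)(-0.914)) = 2 * 1.25592 = 2.51184
  c_1 = sigma^2 theta_1 = 2 * (-0.28) = -0.56
  c_2 = 0
Equations for k = 0, 1, 2 (AR order 2, c_2 = 0):
  (E0) gamma(0) = phi_1 gamma(1) + phi_2 gamma(2) + c_0
  (E1) gamma(1) = phi_1 gamma(0) + phi_2 gamma(1) + c_1
  (E2) gamma(2) = phi_1 gamma(1) + phi_2 gamma(0)
From (E1): gamma(1) = A gamma(0) + B with
  A = phi_1 / (1 - phi_2) = -0.634 / 0.963 = -0.658359,   B = c_1 / (1 - phi_2) = -0.56 / 0.963 = -0.581516.
Insert (E2) into (E0): gamma(0) (1 - phi_2^2) = phi_1 (1 + phi_2) gamma(1) + c_0.
  phi_1 (1 + phi_2) = (-0.634)(1.037) = -0.657458,   1 - phi_2^2 = 0.998631.
Replace gamma(1) by A gamma(0) + B and collect gamma(0):
  gamma(0) [0.998631 - (-0.657458)(-0.658359)] = (-0.657458)(-0.581516) + 2.51184
  gamma(0) * 0.565787 = 2.894162
  gamma(0) = 2.894162 / 0.565787 = 5.115282.
Therefore gamma(0) = 5.1153 (to 4 decimal places).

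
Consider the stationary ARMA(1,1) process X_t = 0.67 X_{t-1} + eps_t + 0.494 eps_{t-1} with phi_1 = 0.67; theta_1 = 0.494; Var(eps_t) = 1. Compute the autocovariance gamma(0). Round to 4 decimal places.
\gamma(0) = 3.4585

Multiply the model equation by X_{t-k} and take expectations. With theta_0 = psi_0 = 1 and psi_j the MA(infinity) weights, this gives
  gamma(k) - sum_i phi_i gamma(k-i) = c_k,
  c_k = sigma^2 * sum_{j=k..q} theta_j psi_{j-k}   (c_k = 0 for k > q),
using gamma(-m) = gamma(m).
psi-weights needed (psi_j = theta_j + sum_i phi_i psi_{j-i}):
  psi_1 = theta_1 + phi_1 = 0.494 + (0.67) = 1.164
Right-hand sides:
  c_0 = sigma^2 (1 + theta_1 psi_1) = 1 * (1 + (0.494)(1.164)) = 1 * 1.575016 = 1.575016
  c_1 = sigma^2 theta_1 = 1 * (0.494) = 0.494
  c_2 = 0
Equations for k = 0 and k = 1 (AR order 1):
  gamma(0) = phi_1 gamma(1) + c_0
  gamma(1) = phi_1 gamma(0) + c_1
Substituting the second into the first: gamma(0) (1 - phi_1^2) = c_0 + phi_1 c_1, so
  gamma(0) = (c_0 + phi_1 c_1) / (1 - phi_1^2) = (1.575016 + (0.67)(0.494)) / (1 - (0.67)^2) = 1.905996 / 0.5511 = 3.45853.
Therefore gamma(0) = 3.4585 (to 4 decimal places).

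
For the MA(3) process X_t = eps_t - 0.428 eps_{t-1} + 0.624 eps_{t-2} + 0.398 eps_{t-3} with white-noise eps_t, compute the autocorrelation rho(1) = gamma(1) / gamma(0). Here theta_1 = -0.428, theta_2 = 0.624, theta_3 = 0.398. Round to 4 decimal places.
\rho(1) = -0.2581

For an MA(q) process with theta_0 = 1, the autocovariance is
  gamma(k) = sigma^2 * sum_{i=0..q-k} theta_i * theta_{i+k},
and rho(k) = gamma(k) / gamma(0). Sigma^2 cancels.
  numerator   = (1)*(-0.428) + (-0.428)*(0.624) + (0.624)*(0.398) = -0.44672.
  denominator = (1)^2 + (-0.428)^2 + (0.624)^2 + (0.398)^2 = 1.730964.
  rho(1) = -0.44672 / 1.730964 = -0.2581.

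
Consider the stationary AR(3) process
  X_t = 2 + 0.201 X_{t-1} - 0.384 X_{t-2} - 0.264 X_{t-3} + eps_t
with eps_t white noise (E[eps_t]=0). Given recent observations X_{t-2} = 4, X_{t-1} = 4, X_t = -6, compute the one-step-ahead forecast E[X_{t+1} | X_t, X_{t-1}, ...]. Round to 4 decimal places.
E[X_{t+1} \mid \mathcal F_t] = -1.7980

For an AR(p) model X_t = c + sum_i phi_i X_{t-i} + eps_t, the
one-step-ahead conditional mean is
  E[X_{t+1} | X_t, ...] = c + sum_i phi_i X_{t+1-i}.
Substitute known values:
  E[X_{t+1} | ...] = 2 + (0.201) * (-6) + (-0.384) * (4) + (-0.264) * (4)
                   = -1.7980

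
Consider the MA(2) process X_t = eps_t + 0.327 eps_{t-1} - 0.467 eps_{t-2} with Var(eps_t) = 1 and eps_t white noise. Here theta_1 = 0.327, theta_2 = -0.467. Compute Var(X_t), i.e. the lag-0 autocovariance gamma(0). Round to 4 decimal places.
\gamma(0) = 1.3250

For an MA(q) process X_t = eps_t + sum_i theta_i eps_{t-i} with
Var(eps_t) = sigma^2, the variance is
  gamma(0) = sigma^2 * (1 + sum_i theta_i^2).
  sum_i theta_i^2 = (0.327)^2 + (-0.467)^2 = 0.106929 + 0.218089 = 0.325018.
  gamma(0) = 1 * (1 + 0.325018) = 1 * 1.325018 = 1.325018, which rounds to 1.3250.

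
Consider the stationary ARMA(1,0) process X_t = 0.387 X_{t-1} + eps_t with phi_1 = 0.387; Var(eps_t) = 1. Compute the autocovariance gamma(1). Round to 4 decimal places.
\gamma(1) = 0.4552

Multiply the model equation by X_{t-k} and take expectations. With theta_0 = psi_0 = 1 and psi_j the MA(infinity) weights, this gives
  gamma(k) - sum_i phi_i gamma(k-i) = c_k,
  c_k = sigma^2 * sum_{j=k..q} theta_j psi_{j-k}   (c_k = 0 for k > q),
using gamma(-m) = gamma(m).
Pure AR (q = 0): c_0 = sigma^2 = 1, c_k = 0 for k >= 1.
Equations for k = 0 and k = 1 (AR order 1):
  gamma(0) = phi_1 gamma(1) + c_0
  gamma(1) = phi_1 gamma(0) + c_1
Substituting the second into the first: gamma(0) (1 - phi_1^2) = c_0 + phi_1 c_1, so
  gamma(0) = c_0 / (1 - phi_1^2) = 1 / (1 - (0.387)^2) = 1 / 0.850231 = 1.176151.
  gamma(1) = phi_1 gamma(0) = (0.387)(1.176151) = 0.45517.
Therefore gamma(1) = 0.4552 (to 4 decimal places).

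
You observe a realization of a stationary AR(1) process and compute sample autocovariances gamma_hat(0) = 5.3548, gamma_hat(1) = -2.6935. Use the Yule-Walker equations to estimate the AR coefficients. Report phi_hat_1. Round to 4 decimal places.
\hat\phi_{1} = -0.5030

The Yule-Walker equations for an AR(p) process read, in matrix form,
  Gamma_p phi = r_p,   with   (Gamma_p)_{ij} = gamma(|i - j|),
                       (r_p)_i = gamma(i),   i,j = 1..p.
Substitute the sample gammas (Toeplitz matrix and right-hand side of size 1):
  Gamma_p = [[5.3548]]
  r_p     = [-2.6935]
With p = 1 this is the single equation gamma(0) phi_1 = gamma(1):
  phi_hat_1 = gamma(1) / gamma(0) = -2.6935 / 5.3548 = -0.5030.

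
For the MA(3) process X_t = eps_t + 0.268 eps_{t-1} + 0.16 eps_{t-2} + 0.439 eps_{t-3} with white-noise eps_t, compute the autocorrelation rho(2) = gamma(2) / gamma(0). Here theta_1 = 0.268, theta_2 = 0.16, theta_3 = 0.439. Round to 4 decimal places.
\rho(2) = 0.2152

For an MA(q) process with theta_0 = 1, the autocovariance is
  gamma(k) = sigma^2 * sum_{i=0..q-k} theta_i * theta_{i+k},
and rho(k) = gamma(k) / gamma(0). Sigma^2 cancels.
  numerator   = (1)*(0.16) + (0.268)*(0.439) = 0.277652.
  denominator = (1)^2 + (0.268)^2 + (0.16)^2 + (0.439)^2 = 1.290145.
  rho(2) = 0.277652 / 1.290145 = 0.2152.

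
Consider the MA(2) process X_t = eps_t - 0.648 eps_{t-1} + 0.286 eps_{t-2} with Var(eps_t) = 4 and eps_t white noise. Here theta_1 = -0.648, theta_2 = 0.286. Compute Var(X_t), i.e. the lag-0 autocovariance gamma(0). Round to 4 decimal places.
\gamma(0) = 6.0068

For an MA(q) process X_t = eps_t + sum_i theta_i eps_{t-i} with
Var(eps_t) = sigma^2, the variance is
  gamma(0) = sigma^2 * (1 + sum_i theta_i^2).
  sum_i theta_i^2 = (-0.648)^2 + (0.286)^2 = 0.419904 + 0.081796 = 0.5017.
  gamma(0) = 4 * (1 + 0.5017) = 4 * 1.5017 = 6.0068.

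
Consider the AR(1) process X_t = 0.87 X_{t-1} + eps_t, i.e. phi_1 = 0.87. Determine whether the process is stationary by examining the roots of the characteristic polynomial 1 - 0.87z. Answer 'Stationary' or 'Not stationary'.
\text{Stationary}

The AR(p) characteristic polynomial is P(z) = 1 - 0.87z.
Stationarity requires all roots to lie outside the unit circle, i.e. |z| > 1 for every root.
This is linear in z: 1 + (-0.87) z = 0  =>  z = -1/(-0.87) = 1.149425,  |z| = 1.149425.
Moduli of all roots: 1.1494.
All moduli strictly greater than 1? Yes.
Verdict: Stationary.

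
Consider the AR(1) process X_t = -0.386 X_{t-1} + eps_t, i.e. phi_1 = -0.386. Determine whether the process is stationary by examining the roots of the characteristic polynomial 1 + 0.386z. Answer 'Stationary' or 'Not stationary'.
\text{Stationary}

The AR(p) characteristic polynomial is P(z) = 1 + 0.386z.
Stationarity requires all roots to lie outside the unit circle, i.e. |z| > 1 for every root.
This is linear in z: 1 + (0.386) z = 0  =>  z = -1/(0.386) = -2.590674,  |z| = 2.590674.
Moduli of all roots: 2.5907.
All moduli strictly greater than 1? Yes.
Verdict: Stationary.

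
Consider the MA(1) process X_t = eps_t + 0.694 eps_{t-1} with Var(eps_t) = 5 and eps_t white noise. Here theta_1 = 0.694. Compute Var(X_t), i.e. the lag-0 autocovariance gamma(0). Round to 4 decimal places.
\gamma(0) = 7.4082

For an MA(q) process X_t = eps_t + sum_i theta_i eps_{t-i} with
Var(eps_t) = sigma^2, the variance is
  gamma(0) = sigma^2 * (1 + sum_i theta_i^2).
  sum_i theta_i^2 = (0.694)^2 = 0.481636.
  gamma(0) = 5 * (1 + 0.481636) = 5 * 1.481636 = 7.40818, which rounds to 7.4082.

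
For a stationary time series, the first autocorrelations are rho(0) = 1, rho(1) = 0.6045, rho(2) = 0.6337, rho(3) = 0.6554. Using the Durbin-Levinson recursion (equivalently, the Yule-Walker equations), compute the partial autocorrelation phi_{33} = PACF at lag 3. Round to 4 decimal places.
\phi_{33} = 0.3429

The PACF at lag k is phi_{kk}, the last component of the solution
to the Yule-Walker system G_k phi = r_k where
  (G_k)_{ij} = rho(|i - j|), (r_k)_i = rho(i), i,j = 1..k.
Equivalently, Durbin-Levinson gives phi_{kk} iteratively:
  phi_{11} = rho(1)
  phi_{kk} = [rho(k) - sum_{j=1..k-1} phi_{k-1,j} rho(k-j)]
            / [1 - sum_{j=1..k-1} phi_{k-1,j} rho(j)],
  phi_{k,j} = phi_{k-1,j} - phi_{kk} phi_{k-1,k-j},  j = 1..k-1.
Step k = 1:
  phi_11 = rho(1) = 0.6045.
Step k = 2:
  phi_22 = [rho(2) - phi_11 rho(1)] / [1 - phi_11 rho(1)] = [0.6337 - (0.6045)(0.6045)] / [1 - (0.6045)(0.6045)]
         = 0.26827975 / 0.63457975 = 0.422768.
  Update: phi_21 = phi_11 - phi_22 phi_11 = 0.6045 - (0.422768)(0.6045) = 0.348937.
Step k = 3:
  phi_33 = [rho(3) - phi_21 rho(2) - phi_22 rho(1)] / [1 - phi_21 rho(1) - phi_22 rho(2)]
    numerator   = 0.6554 - (0.348937)(0.6337) - (0.422768)(0.6045) = 0.17871562
    denominator = 1 - (0.348937)(0.6045) - (0.422768)(0.6337) = 0.52115977
  phi_33 = 0.17871562 / 0.52115977 = 0.3429.
Therefore phi_{33} = 0.3429.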